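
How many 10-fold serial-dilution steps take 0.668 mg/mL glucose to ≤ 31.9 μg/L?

Need 10ⁿ ≥ 2.09 × 10⁴, so n ≥ log(2.09 × 10⁴)/log(10) = 4.32.
Minimum whole steps: n = 5.

5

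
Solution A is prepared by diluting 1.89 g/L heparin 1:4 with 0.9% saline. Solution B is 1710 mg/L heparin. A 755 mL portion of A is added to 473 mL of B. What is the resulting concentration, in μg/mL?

C_A = 1.89 g/L / 4 = 0.472 g/L.
C_B = 1710 mg/L = 1.71 g/L.
C_mix = (C_A·V_A + C_B·V_B)/(V_A + V_B) = (0.472×755 + 1.71×473) / 1228 = 0.949 g/L = 949 μg/mL.

949 μg/mL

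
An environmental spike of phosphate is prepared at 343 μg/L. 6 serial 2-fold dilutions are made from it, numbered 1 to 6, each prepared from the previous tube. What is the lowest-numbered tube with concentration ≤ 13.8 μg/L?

tube 5

Tube n has concentration 343 μg/L / 2ⁿ.
Need 2ⁿ ≥ 343 μg/L / 13.8 μg/L = 24.9, so n ≥ 4.64.
First such tube: n = 5.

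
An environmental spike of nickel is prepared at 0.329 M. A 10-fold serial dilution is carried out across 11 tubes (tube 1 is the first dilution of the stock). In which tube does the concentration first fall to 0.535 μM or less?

Tube n has concentration 0.329 M / 10ⁿ.
Need 10ⁿ ≥ 0.329 M / 0.535 μM = 6.15 × 10⁵, so n ≥ 5.79.
First such tube: n = 6.

tube 6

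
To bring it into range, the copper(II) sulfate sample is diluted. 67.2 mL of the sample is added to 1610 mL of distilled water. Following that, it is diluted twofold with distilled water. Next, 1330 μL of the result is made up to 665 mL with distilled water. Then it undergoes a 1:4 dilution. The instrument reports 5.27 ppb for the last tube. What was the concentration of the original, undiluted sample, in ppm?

Overall dilution factor = 24.96 × 2 × 500 × 4 = 9.98 × 10⁴.
Original = 5.27 ppb × 9.98 × 10⁴ = 5.26 × 10⁵ ppb = 526 ppm.

526 ppm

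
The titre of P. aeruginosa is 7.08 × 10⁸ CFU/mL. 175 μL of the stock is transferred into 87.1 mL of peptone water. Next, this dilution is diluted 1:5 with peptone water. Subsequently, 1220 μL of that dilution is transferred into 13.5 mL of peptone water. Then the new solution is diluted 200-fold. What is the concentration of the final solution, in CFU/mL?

118 CFU/mL

Overall dilution factor = 498.7 × 5 × 12.07 × 200 = 6.02 × 10⁶.
7.08 × 10⁸ CFU/mL / 6.02 × 10⁶ = 118 CFU/mL.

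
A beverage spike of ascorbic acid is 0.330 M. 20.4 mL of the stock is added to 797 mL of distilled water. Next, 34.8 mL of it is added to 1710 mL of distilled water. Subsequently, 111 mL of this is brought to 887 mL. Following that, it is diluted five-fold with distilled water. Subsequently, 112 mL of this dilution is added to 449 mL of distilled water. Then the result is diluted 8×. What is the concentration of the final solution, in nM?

103 nM

Overall dilution factor = 40.07 × 50.14 × 7.991 × 5 × 5.009 × 8 = 3.22 × 10⁶.
0.330 M / 3.22 × 10⁶ = 1.03 × 10⁻⁷ M = 103 nM.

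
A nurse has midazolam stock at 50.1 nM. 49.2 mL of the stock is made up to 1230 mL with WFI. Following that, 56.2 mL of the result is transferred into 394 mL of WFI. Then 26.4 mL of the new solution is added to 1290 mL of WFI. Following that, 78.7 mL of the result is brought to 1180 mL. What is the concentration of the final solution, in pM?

0.335 pM

Overall dilution factor = 25 × 8.011 × 49.86 × 14.99 = 1.50 × 10⁵.
50.1 nM / 1.50 × 10⁵ = 3.35 × 10⁻⁴ nM = 0.335 pM.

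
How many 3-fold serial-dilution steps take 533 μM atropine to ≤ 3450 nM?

5

Need 3ⁿ ≥ 154, so n ≥ log(154)/log(3) = 4.59.
Minimum whole steps: n = 5.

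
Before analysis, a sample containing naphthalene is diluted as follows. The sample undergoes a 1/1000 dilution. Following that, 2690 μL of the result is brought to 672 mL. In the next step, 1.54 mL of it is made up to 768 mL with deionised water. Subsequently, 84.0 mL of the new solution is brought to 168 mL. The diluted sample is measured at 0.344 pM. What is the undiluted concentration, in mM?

Overall dilution factor = 1000 × 249.8 × 498.7 × 2 = 2.49 × 10⁸.
Original = 0.344 pM × 2.49 × 10⁸ = 8.57 × 10⁷ pM = 0.0857 mM.

0.0857 mM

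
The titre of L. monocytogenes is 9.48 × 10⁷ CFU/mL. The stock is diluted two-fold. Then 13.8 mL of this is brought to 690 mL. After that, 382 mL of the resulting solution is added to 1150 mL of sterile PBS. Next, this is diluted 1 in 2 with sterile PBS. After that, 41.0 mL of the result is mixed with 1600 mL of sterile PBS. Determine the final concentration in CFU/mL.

Overall dilution factor = 2 × 50 × 4.010 × 2 × 40.02 = 3.21 × 10⁴.
9.48 × 10⁷ CFU/mL / 3.21 × 10⁴ = 2950 CFU/mL.

2950 CFU/mL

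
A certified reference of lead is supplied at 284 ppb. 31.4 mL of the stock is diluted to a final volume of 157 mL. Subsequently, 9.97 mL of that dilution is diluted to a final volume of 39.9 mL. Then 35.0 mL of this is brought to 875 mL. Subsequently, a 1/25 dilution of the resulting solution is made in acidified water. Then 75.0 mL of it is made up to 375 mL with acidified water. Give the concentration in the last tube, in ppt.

Overall dilution factor = 5 × 4.002 × 25 × 25 × 5 = 6.25 × 10⁴.
284 ppb / 6.25 × 10⁴ = 4.54 × 10⁻³ ppb = 4.54 ppt.

4.54 ppt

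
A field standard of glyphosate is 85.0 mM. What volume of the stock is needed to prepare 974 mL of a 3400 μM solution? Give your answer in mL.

39.0 mL

3400 μM = 3.40 mM.
V₁ = C₂V₂/C₁ = 3.40 × 974 / 85.0 = 39.0 mL.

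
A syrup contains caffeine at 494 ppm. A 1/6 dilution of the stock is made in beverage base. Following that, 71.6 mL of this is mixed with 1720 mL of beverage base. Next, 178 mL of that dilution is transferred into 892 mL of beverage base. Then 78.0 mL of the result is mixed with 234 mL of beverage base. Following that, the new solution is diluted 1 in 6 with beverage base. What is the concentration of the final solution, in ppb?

22.8 ppb

Overall dilution factor = 6 × 25.02 × 6.011 × 4 × 6 = 2.17 × 10⁴.
494 ppm / 2.17 × 10⁴ = 0.0228 ppm = 22.8 ppb.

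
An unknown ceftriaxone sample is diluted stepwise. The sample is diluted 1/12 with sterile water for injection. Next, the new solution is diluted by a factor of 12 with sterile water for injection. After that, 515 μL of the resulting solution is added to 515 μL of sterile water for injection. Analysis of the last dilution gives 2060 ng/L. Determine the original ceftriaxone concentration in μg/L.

593 μg/L

Overall dilution factor = 12 × 12 × 2 = 288.
Original = 2060 ng/L × 288 = 5.93 × 10⁵ ng/L = 593 μg/L.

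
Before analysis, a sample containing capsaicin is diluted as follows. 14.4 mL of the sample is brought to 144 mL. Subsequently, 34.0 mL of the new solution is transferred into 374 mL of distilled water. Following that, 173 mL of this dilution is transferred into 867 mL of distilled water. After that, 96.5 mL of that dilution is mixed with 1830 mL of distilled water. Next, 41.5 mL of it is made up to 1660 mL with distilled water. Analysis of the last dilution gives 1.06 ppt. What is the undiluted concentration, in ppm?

0.611 ppm

Overall dilution factor = 10 × 12 × 6.012 × 19.96 × 40 = 5.76 × 10⁵.
Original = 1.06 ppt × 5.76 × 10⁵ = 6.11 × 10⁵ ppt = 0.611 ppm.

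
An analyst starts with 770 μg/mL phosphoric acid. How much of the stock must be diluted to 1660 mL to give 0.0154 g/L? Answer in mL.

0.0154 g/L = 15.4 μg/mL.
V₁ = C₂V₂/C₁ = 15.4 × 1660 / 770 = 33.2 mL.

33.2 mL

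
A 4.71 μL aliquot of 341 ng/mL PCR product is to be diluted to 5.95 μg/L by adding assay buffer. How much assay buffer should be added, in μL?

265 μL

5.95 μg/L = 5.95 ng/mL.
V₂ = C₁V₁/C₂ = 341 × 4.71 / 5.95 = 270 μL.
Diluent to add = V₂ − V₁ = 270 − 4.71 = 265 μL.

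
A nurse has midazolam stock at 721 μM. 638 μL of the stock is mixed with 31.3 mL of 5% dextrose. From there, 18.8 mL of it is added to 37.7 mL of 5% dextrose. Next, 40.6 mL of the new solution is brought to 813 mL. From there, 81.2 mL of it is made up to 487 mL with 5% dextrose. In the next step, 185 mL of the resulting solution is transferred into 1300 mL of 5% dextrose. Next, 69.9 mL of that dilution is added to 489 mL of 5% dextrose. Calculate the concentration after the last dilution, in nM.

Overall dilution factor = 50.06 × 3.005 × 20.02 × 5.998 × 8.027 × 7.996 = 1.16 × 10⁶.
721 μM / 1.16 × 10⁶ = 6.22 × 10⁻⁴ μM = 0.622 nM.

0.622 nM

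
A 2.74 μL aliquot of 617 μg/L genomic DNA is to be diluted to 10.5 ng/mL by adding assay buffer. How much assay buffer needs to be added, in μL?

158 μL

10.5 ng/mL = 10.5 μg/L.
V₂ = C₁V₁/C₂ = 617 × 2.74 / 10.5 = 161 μL.
Diluent to add = V₂ − V₁ = 161 − 2.74 = 158 μL.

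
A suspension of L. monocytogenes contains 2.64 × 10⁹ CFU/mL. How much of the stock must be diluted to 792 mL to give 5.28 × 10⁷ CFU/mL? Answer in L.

V₁ = C₂V₂/C₁ = 5.28 × 10⁷ × 792 / 2.64 × 10⁹ = 15.8 mL = 0.0158 L.

0.0158 L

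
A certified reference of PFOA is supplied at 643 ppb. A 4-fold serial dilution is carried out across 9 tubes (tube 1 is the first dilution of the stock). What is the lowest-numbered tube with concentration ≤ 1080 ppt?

tube 5

Tube n has concentration 643 ppb / 4ⁿ.
Need 4ⁿ ≥ 643 ppb / 1080 ppt = 595, so n ≥ 4.61.
First such tube: n = 5.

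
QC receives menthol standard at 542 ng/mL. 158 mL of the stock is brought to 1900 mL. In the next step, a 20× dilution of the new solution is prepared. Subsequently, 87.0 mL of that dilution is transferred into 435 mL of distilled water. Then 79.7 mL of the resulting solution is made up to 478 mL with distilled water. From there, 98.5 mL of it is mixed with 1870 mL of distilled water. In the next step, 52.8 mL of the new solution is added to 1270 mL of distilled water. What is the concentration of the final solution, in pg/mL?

0.125 pg/mL

Overall dilution factor = 12.03 × 20 × 6 × 5.997 × 19.98 × 25.05 = 4.33 × 10⁶.
542 ng/mL / 4.33 × 10⁶ = 1.25 × 10⁻⁴ ng/mL = 0.125 pg/mL.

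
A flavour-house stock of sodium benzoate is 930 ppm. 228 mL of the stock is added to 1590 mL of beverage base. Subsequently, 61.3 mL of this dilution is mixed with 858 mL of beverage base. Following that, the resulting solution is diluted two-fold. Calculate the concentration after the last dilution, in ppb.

Overall dilution factor = 7.974 × 15.00 × 2 = 239.
930 ppm / 239 = 3.89 ppm = 3890 ppb.

3890 ppb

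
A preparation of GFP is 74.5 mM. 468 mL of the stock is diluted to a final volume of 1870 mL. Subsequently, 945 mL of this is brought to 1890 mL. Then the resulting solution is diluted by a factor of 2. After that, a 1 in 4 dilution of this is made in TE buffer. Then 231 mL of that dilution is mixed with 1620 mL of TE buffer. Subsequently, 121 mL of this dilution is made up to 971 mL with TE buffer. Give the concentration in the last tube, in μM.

Overall dilution factor = 3.996 × 2 × 2 × 4 × 8.013 × 8.025 = 4111.
74.5 mM / 4111 = 0.0181 mM = 18.1 μM.

18.1 μM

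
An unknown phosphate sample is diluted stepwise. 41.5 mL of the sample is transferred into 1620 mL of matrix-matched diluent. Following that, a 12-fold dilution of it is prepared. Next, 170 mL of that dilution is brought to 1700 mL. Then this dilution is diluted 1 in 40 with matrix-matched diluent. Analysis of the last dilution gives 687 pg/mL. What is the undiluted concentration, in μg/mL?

132 μg/mL

Overall dilution factor = 40.04 × 12 × 10 × 40 = 1.92 × 10⁵.
Original = 687 pg/mL × 1.92 × 10⁵ = 1.32 × 10⁸ pg/mL = 132 μg/mL.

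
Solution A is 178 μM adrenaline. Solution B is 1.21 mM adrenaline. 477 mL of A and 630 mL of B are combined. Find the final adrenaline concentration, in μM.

C_B = 1.21 mM = 1210 μM.
C_mix = (C_A·V_A + C_B·V_B)/(V_A + V_B) = (178×477 + 1210×630) / 1107 = 765 μM.

765 μM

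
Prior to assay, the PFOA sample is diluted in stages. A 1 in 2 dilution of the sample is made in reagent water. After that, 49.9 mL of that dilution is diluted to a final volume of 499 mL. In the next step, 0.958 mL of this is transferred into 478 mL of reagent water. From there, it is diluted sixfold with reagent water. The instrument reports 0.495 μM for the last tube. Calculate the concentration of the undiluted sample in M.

0.0297 M

Overall dilution factor = 2 × 10 × 500.0 × 6 = 6.00 × 10⁴.
Original = 0.495 μM × 6.00 × 10⁴ = 2.97 × 10⁴ μM = 0.0297 M.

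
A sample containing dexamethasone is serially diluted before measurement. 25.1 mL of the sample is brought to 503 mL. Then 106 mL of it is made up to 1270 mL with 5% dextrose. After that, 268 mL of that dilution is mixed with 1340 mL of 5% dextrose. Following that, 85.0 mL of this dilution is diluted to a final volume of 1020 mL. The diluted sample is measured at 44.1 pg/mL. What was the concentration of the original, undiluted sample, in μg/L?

762 μg/L

Overall dilution factor = 20.04 × 11.98 × 6 × 12 = 1.73 × 10⁴.
Original = 44.1 pg/mL × 1.73 × 10⁴ = 7.62 × 10⁵ pg/mL = 762 μg/L.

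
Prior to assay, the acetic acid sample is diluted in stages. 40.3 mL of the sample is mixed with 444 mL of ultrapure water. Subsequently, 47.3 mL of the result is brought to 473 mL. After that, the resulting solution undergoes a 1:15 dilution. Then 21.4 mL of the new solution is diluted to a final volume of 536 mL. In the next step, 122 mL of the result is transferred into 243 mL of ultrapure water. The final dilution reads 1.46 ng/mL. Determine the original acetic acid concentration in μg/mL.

Overall dilution factor = 12.02 × 10 × 15 × 25.05 × 2.992 = 1.35 × 10⁵.
Original = 1.46 ng/mL × 1.35 × 10⁵ = 1.97 × 10⁵ ng/mL = 197 μg/mL.

197 μg/mL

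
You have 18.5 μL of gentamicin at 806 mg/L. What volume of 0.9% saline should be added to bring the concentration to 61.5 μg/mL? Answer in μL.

61.5 μg/mL = 61.5 mg/L.
V₂ = C₁V₁/C₂ = 806 × 18.5 / 61.5 = 242 μL.
Diluent to add = V₂ − V₁ = 242 − 18.5 = 224 μL.

224 μL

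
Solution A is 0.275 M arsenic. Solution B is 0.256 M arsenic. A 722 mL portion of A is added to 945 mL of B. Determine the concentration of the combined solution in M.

C_mix = (C_A·V_A + C_B·V_B)/(V_A + V_B) = (0.275×722 + 0.256×945) / 1667 = 0.264 M.

0.264 M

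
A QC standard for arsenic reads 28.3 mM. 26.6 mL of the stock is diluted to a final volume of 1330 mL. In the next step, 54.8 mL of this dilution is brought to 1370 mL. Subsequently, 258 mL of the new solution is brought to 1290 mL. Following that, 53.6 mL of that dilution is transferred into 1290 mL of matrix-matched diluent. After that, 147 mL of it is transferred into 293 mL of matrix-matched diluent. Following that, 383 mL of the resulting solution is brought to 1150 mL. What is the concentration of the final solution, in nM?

Overall dilution factor = 50 × 25 × 5 × 25.07 × 2.993 × 3.003 = 1.41 × 10⁶.
28.3 mM / 1.41 × 10⁶ = 2.01 × 10⁻⁵ mM = 20.1 nM.

20.1 nM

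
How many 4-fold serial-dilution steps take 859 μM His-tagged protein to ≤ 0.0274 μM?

Need 4ⁿ ≥ 3.14 × 10⁴, so n ≥ log(3.14 × 10⁴)/log(4) = 7.47.
Minimum whole steps: n = 8.

8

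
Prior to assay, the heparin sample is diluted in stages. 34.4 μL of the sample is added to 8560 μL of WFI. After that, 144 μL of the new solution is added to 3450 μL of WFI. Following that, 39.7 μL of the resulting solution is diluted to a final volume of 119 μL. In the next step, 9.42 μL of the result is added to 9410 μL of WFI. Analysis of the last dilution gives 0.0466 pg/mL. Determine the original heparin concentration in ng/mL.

Overall dilution factor = 249.8 × 24.96 × 2.997 × 999.9 = 1.87 × 10⁷.
Original = 0.0466 pg/mL × 1.87 × 10⁷ = 8.71 × 10⁵ pg/mL = 871 ng/mL.

871 ng/mL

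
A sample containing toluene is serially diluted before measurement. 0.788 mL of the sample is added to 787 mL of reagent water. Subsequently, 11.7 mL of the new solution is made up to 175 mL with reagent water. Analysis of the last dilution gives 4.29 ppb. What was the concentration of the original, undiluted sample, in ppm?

64.1 ppm

Overall dilution factor = 999.7 × 14.96 = 1.50 × 10⁴.
Original = 4.29 ppb × 1.50 × 10⁴ = 6.41 × 10⁴ ppb = 64.1 ppm.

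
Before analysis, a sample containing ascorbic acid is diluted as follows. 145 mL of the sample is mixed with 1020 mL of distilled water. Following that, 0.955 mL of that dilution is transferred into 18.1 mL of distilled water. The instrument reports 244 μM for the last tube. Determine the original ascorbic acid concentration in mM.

Overall dilution factor = 8.034 × 19.95 = 160.
Original = 244 μM × 160 = 3.91 × 10⁴ μM = 39.1 mM.

39.1 mM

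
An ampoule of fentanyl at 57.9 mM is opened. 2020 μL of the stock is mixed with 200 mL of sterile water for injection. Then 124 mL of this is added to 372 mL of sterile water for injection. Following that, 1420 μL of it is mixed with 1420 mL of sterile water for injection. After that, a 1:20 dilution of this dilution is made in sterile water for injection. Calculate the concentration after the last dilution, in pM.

Overall dilution factor = 100.0 × 4 × 1001 × 20 = 8.01 × 10⁶.
57.9 mM / 8.01 × 10⁶ = 7.23 × 10⁻⁶ mM = 7230 pM.

7230 pM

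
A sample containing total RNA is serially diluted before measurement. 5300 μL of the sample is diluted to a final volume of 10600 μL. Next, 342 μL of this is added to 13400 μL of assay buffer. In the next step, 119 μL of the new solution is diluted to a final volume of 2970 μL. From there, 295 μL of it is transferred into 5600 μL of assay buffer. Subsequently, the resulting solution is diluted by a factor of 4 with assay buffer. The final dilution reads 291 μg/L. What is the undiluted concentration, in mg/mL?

Overall dilution factor = 2 × 40.18 × 24.96 × 19.98 × 4 = 1.60 × 10⁵.
Original = 291 μg/L × 1.60 × 10⁵ = 4.67 × 10⁷ μg/L = 46.7 mg/mL.

46.7 mg/mL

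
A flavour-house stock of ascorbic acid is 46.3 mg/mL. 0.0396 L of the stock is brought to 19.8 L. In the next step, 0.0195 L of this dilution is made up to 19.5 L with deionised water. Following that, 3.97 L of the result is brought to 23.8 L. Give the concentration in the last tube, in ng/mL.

Overall dilution factor = 500 × 1000 × 5.995 = 3.00 × 10⁶.
46.3 mg/mL / 3.00 × 10⁶ = 1.54 × 10⁻⁵ mg/mL = 15.4 ng/mL.

15.4 ng/mL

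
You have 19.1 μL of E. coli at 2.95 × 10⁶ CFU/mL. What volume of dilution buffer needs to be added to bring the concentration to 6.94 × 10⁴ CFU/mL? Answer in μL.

793 μL

V₂ = C₁V₁/C₂ = 2.95 × 10⁶ × 19.1 / 6.94 × 10⁴ = 812 μL.
Diluent to add = V₂ − V₁ = 812 − 19.1 = 793 μL.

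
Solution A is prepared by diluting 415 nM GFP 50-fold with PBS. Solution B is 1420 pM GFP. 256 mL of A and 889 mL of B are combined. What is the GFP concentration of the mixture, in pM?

C_A = 415 nM / 50 = 8.30 nM.
C_B = 1420 pM = 1.42 nM.
C_mix = (C_A·V_A + C_B·V_B)/(V_A + V_B) = (8.30×256 + 1.42×889) / 1145 = 2.96 nM = 2960 pM.

2960 pM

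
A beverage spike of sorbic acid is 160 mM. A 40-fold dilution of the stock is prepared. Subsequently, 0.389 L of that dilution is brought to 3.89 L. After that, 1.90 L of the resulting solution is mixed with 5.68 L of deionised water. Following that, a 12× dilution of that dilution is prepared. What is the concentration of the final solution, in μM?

8.36 μM

Overall dilution factor = 40 × 10 × 3.989 × 12 = 1.91 × 10⁴.
160 mM / 1.91 × 10⁴ = 8.36 × 10⁻³ mM = 8.36 μM.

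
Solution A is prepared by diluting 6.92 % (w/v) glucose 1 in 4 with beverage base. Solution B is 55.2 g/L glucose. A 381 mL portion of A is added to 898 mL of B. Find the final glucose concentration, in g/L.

43.9 g/L

C_A = 6.92 % (w/v) / 4 = 1.73 % (w/v).
C_B = 55.2 g/L = 5.52 % (w/v).
C_mix = (C_A·V_A + C_B·V_B)/(V_A + V_B) = (1.73×381 + 5.52×898) / 1279 = 4.39 % (w/v) = 43.9 g/L.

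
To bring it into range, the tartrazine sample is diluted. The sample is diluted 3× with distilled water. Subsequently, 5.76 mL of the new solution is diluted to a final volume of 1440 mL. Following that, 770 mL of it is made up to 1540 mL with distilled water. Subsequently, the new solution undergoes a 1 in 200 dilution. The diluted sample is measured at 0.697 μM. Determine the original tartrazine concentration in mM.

Overall dilution factor = 3 × 250 × 2 × 200 = 3.00 × 10⁵.
Original = 0.697 μM × 3.00 × 10⁵ = 2.09 × 10⁵ μM = 209 mM.

209 mM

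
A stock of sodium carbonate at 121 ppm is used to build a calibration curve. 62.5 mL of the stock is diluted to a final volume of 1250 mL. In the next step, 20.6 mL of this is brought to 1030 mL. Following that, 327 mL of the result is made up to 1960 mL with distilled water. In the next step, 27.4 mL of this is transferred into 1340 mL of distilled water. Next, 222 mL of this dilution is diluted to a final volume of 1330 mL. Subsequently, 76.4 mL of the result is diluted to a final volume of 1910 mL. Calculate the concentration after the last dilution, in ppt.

2.70 ppt

Overall dilution factor = 20 × 50 × 5.994 × 49.91 × 5.991 × 25 = 4.48 × 10⁷.
121 ppm / 4.48 × 10⁷ = 2.70 × 10⁻⁶ ppm = 2.70 ppt.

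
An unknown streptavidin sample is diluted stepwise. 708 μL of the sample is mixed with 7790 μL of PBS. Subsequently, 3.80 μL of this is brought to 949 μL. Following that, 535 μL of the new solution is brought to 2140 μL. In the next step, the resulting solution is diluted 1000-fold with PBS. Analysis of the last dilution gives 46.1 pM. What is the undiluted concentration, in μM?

553 μM

Overall dilution factor = 12.00 × 249.7 × 4 × 1000 = 1.20 × 10⁷.
Original = 46.1 pM × 1.20 × 10⁷ = 5.53 × 10⁸ pM = 553 μM.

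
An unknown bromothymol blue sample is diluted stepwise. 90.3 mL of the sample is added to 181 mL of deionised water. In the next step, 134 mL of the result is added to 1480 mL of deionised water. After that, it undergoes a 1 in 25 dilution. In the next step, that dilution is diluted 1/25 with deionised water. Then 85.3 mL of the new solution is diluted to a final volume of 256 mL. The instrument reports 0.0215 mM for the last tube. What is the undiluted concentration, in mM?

1460 mM

Overall dilution factor = 3.004 × 12.04 × 25 × 25 × 3.001 = 6.79 × 10⁴.
Original = 0.0215 mM × 6.79 × 10⁴ = 1459 mM.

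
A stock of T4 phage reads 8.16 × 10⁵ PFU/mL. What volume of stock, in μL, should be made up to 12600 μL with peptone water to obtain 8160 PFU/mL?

V₁ = C₂V₂/C₁ = 8160 × 12600 / 8.16 × 10⁵ = 126 μL.

126 μL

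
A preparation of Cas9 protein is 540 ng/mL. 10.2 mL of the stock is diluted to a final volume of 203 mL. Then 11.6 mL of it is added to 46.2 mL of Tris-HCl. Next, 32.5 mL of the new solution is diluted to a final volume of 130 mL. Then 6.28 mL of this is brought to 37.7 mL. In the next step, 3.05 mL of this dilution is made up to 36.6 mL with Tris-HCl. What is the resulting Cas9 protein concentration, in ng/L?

18.9 ng/L

Overall dilution factor = 19.90 × 4.983 × 4 × 6.003 × 12 = 2.86 × 10⁴.
540 ng/mL / 2.86 × 10⁴ = 0.0189 ng/mL = 18.9 ng/L.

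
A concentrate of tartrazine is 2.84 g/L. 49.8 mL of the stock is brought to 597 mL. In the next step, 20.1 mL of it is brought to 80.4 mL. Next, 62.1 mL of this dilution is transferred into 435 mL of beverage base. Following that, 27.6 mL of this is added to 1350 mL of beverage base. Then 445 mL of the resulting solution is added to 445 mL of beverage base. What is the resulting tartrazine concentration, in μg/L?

74.1 μg/L

Overall dilution factor = 11.99 × 4 × 8.005 × 49.91 × 2 = 3.83 × 10⁴.
2.84 g/L / 3.83 × 10⁴ = 7.41 × 10⁻⁵ g/L = 74.1 μg/L.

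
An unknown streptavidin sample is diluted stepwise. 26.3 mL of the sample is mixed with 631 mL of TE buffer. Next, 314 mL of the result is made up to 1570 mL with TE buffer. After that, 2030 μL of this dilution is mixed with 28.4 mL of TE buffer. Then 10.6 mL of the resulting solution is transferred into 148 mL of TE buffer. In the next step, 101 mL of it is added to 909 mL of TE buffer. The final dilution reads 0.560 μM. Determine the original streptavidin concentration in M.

0.157 M

Overall dilution factor = 24.99 × 5 × 14.99 × 14.96 × 10 = 2.80 × 10⁵.
Original = 0.560 μM × 2.80 × 10⁵ = 1.57 × 10⁵ μM = 0.157 M.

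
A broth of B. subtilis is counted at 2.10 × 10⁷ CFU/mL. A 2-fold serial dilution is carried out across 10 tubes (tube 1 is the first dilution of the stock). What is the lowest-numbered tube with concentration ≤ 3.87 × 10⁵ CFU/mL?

tube 6

Tube n has concentration 2.10 × 10⁷ CFU/mL / 2ⁿ.
Need 2ⁿ ≥ 2.10 × 10⁷ CFU/mL / 3.87 × 10⁵ CFU/mL = 54.3, so n ≥ 5.76.
First such tube: n = 6.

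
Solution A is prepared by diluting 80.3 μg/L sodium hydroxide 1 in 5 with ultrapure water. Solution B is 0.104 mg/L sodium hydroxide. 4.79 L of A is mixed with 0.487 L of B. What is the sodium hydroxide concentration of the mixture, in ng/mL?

24.2 ng/mL

C_A = 80.3 μg/L / 5 = 16.1 μg/L.
C_B = 0.104 mg/L = 104 μg/L.
C_mix = (C_A·V_A + C_B·V_B)/(V_A + V_B) = (16.1×4.79 + 104×0.487) / 5.277 = 24.2 μg/L = 24.2 ng/mL.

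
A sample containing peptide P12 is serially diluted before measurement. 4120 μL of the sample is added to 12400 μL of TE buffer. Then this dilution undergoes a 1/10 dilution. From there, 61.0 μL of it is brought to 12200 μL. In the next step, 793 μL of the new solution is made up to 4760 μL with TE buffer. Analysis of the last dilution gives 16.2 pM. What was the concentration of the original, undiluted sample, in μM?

0.780 μM

Overall dilution factor = 4.010 × 10 × 200 × 6.003 = 4.81 × 10⁴.
Original = 16.2 pM × 4.81 × 10⁴ = 7.80 × 10⁵ pM = 0.780 μM.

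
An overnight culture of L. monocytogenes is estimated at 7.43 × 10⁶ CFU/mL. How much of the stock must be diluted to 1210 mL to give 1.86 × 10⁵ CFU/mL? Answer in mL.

V₁ = C₂V₂/C₁ = 1.86 × 10⁵ × 1210 / 7.43 × 10⁶ = 30.3 mL.

30.3 mL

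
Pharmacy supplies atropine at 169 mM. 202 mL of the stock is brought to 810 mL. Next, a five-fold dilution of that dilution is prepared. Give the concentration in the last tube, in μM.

8430 μM

Overall dilution factor = 4.010 × 5 = 20.0.
169 mM / 20.0 = 8.43 mM = 8430 μM.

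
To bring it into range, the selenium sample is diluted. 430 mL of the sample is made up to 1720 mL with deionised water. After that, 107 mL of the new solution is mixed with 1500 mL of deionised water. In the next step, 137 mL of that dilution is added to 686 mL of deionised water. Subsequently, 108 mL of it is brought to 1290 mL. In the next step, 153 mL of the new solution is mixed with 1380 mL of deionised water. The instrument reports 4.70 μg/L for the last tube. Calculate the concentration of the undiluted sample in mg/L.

Overall dilution factor = 4 × 15.02 × 6.007 × 11.94 × 10.02 = 4.32 × 10⁴.
Original = 4.70 μg/L × 4.32 × 10⁴ = 2.03 × 10⁵ μg/L = 203 mg/L.

203 mg/L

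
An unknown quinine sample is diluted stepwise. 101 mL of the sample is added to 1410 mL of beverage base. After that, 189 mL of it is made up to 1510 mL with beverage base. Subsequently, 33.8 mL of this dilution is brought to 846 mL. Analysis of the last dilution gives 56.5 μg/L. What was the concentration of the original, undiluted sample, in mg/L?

Overall dilution factor = 14.96 × 7.989 × 25.03 = 2992.
Original = 56.5 μg/L × 2992 = 1.69 × 10⁵ μg/L = 169 mg/L.

169 mg/L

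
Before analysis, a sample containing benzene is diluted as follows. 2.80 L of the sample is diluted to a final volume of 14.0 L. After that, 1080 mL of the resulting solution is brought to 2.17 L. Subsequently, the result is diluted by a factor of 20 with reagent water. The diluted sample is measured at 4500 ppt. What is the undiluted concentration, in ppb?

Overall dilution factor = 5 × 2.009 × 20 = 201.
Original = 4500 ppt × 201 = 9.04 × 10⁵ ppt = 904 ppb.

904 ppb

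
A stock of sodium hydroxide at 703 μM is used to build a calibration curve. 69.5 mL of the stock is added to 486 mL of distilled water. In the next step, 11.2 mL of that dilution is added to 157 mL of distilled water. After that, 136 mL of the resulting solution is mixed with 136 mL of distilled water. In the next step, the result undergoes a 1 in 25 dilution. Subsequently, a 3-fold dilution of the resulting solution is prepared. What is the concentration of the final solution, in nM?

39.0 nM

Overall dilution factor = 7.993 × 15.02 × 2 × 25 × 3 = 1.80 × 10⁴.
703 μM / 1.80 × 10⁴ = 0.0390 μM = 39.0 nM.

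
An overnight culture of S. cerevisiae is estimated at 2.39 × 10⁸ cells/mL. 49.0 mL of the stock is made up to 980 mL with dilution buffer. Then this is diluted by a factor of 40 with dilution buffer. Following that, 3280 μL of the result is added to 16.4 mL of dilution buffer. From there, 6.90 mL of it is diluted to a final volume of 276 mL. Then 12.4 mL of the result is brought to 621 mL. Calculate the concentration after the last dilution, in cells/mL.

Overall dilution factor = 20 × 40 × 6 × 40 × 50.08 = 9.62 × 10⁶.
2.39 × 10⁸ cells/mL / 9.62 × 10⁶ = 24.9 cells/mL.

24.9 cells/mL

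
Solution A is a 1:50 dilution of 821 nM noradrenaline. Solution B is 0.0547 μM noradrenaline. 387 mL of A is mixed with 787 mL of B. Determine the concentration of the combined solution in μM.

C_A = 821 nM / 50 = 16.4 nM.
C_B = 0.0547 μM = 54.7 nM.
C_mix = (C_A·V_A + C_B·V_B)/(V_A + V_B) = (16.4×387 + 54.7×787) / 1174 = 42.1 nM = 0.0421 μM.

0.0421 μM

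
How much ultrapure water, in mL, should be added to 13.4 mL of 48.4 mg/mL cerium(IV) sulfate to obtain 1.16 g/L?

1.16 g/L = 1.16 mg/mL.
V₂ = C₁V₁/C₂ = 48.4 × 13.4 / 1.16 = 559 mL.
Diluent to add = V₂ − V₁ = 559 − 13.4 = 546 mL.

546 mL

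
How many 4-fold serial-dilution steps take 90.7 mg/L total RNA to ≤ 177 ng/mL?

Need 4ⁿ ≥ 512, so n ≥ log(512)/log(4) = 4.50.
Minimum whole steps: n = 5.

5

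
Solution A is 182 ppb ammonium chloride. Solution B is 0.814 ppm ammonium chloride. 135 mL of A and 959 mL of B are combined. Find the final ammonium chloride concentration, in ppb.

C_B = 0.814 ppm = 814 ppb.
C_mix = (C_A·V_A + C_B·V_B)/(V_A + V_B) = (182×135 + 814×959) / 1094 = 736 ppb.

736 ppb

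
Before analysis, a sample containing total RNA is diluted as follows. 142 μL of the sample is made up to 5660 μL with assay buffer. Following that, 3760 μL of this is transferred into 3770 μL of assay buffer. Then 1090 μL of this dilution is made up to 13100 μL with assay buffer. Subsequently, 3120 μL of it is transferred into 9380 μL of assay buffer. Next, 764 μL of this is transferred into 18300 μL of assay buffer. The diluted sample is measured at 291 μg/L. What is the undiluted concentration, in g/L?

27.9 g/L

Overall dilution factor = 39.86 × 2.003 × 12.02 × 4.006 × 24.95 = 9.59 × 10⁴.
Original = 291 μg/L × 9.59 × 10⁴ = 2.79 × 10⁷ μg/L = 27.9 g/L.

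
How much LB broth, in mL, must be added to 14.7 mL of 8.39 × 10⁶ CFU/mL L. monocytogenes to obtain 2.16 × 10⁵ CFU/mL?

556 mL

V₂ = C₁V₁/C₂ = 8.39 × 10⁶ × 14.7 / 2.16 × 10⁵ = 571 mL.
Diluent to add = V₂ − V₁ = 571 − 14.7 = 556 mL.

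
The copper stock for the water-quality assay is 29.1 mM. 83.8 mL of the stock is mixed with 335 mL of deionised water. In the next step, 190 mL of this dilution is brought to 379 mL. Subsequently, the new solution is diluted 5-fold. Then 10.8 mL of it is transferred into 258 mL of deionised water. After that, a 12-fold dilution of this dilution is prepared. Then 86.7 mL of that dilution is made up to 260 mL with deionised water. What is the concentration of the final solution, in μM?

Overall dilution factor = 4.998 × 1.995 × 5 × 24.89 × 12 × 2.999 = 4.46 × 10⁴.
29.1 mM / 4.46 × 10⁴ = 6.52 × 10⁻⁴ mM = 0.652 μM.

0.652 μM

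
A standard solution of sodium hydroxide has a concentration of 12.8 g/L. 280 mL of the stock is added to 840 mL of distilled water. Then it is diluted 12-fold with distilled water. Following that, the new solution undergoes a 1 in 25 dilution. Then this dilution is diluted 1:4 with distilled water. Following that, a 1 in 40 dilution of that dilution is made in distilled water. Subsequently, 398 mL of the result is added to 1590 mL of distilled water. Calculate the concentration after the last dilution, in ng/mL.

13.3 ng/mL

Overall dilution factor = 4 × 12 × 25 × 4 × 40 × 4.995 = 9.59 × 10⁵.
12.8 g/L / 9.59 × 10⁵ = 1.33 × 10⁻⁵ g/L = 13.3 ng/mL.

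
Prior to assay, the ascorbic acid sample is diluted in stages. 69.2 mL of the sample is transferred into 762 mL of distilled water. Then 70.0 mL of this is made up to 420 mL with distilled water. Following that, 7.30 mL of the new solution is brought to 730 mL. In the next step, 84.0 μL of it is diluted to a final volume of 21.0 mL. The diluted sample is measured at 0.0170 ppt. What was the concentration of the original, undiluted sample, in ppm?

Overall dilution factor = 12.01 × 6 × 100 × 250 = 1.80 × 10⁶.
Original = 0.0170 ppt × 1.80 × 10⁶ = 3.06 × 10⁴ ppt = 0.0306 ppm.

0.0306 ppm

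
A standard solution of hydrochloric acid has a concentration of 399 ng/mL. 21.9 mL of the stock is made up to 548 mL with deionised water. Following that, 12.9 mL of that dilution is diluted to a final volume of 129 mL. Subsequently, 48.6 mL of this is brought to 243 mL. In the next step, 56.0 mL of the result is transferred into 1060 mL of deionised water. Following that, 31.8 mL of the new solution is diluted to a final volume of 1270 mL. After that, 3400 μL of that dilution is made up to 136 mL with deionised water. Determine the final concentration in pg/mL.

0.0100 pg/mL

Overall dilution factor = 25.02 × 10 × 5 × 19.93 × 39.94 × 40 = 3.98 × 10⁷.
399 ng/mL / 3.98 × 10⁷ = 1.00 × 10⁻⁵ ng/mL = 0.0100 pg/mL.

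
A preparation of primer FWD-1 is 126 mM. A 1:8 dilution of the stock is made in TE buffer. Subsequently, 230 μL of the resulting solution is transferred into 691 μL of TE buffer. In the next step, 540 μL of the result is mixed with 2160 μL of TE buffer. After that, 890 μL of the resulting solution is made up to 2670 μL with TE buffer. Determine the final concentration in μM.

262 μM

Overall dilution factor = 8 × 4.004 × 5 × 3 = 481.
126 mM / 481 = 0.262 mM = 262 μM.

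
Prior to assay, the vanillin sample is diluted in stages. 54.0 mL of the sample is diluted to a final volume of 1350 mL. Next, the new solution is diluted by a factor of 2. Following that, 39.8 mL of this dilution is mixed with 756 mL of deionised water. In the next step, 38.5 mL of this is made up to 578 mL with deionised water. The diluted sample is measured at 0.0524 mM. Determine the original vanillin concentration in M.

0.786 M

Overall dilution factor = 25 × 2 × 19.99 × 15.01 = 1.50 × 10⁴.
Original = 0.0524 mM × 1.50 × 10⁴ = 786 mM = 0.786 M.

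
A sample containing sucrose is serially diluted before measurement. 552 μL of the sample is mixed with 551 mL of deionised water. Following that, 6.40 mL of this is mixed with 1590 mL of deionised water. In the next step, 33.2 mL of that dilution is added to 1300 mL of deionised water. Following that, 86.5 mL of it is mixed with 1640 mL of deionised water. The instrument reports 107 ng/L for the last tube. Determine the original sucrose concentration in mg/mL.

21.4 mg/mL

Overall dilution factor = 999.2 × 249.4 × 40.16 × 19.96 = 2.00 × 10⁸.
Original = 107 ng/L × 2.00 × 10⁸ = 2.14 × 10¹⁰ ng/L = 21.4 mg/mL.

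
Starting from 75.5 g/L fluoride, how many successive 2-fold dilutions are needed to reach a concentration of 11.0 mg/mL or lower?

3

Need 2ⁿ ≥ 6.86, so n ≥ log(6.86)/log(2) = 2.78.
Minimum whole steps: n = 3.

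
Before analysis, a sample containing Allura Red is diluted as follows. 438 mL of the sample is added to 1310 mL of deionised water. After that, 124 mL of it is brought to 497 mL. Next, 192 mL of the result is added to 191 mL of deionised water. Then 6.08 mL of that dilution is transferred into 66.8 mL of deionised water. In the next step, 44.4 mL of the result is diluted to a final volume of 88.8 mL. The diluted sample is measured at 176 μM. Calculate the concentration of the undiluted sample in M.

0.135 M

Overall dilution factor = 3.991 × 4.008 × 1.995 × 11.99 × 2 = 765.
Original = 176 μM × 765 = 1.35 × 10⁵ μM = 0.135 M.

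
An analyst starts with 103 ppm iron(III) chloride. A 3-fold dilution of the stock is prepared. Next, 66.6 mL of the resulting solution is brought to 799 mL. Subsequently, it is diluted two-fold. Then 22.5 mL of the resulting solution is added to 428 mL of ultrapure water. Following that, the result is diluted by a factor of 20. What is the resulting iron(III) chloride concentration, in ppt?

3570 ppt

Overall dilution factor = 3 × 12.00 × 2 × 20.02 × 20 = 2.88 × 10⁴.
103 ppm / 2.88 × 10⁴ = 3.57 × 10⁻³ ppm = 3570 ppt.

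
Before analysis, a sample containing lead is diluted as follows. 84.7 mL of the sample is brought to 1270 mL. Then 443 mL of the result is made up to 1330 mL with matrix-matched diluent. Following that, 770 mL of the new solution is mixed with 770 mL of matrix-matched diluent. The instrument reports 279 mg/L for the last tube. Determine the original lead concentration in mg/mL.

Overall dilution factor = 14.99 × 3.002 × 2 = 90.0.
Original = 279 mg/L × 90.0 = 2.51 × 10⁴ mg/L = 25.1 mg/mL.

25.1 mg/mL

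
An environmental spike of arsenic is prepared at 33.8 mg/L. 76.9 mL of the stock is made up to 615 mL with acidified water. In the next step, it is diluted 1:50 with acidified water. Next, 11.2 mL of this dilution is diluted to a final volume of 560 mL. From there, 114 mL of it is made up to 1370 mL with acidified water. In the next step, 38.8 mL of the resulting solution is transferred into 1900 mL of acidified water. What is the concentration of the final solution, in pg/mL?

2.82 pg/mL

Overall dilution factor = 7.997 × 50 × 50 × 12.02 × 49.97 = 1.20 × 10⁷.
33.8 mg/L / 1.20 × 10⁷ = 2.82 × 10⁻⁶ mg/L = 2.82 pg/mL.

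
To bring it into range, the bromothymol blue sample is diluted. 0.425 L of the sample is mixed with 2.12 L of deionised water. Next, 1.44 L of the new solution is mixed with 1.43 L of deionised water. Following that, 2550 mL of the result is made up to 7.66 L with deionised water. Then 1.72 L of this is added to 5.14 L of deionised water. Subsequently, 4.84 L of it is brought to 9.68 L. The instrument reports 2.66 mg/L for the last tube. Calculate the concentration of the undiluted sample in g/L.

Overall dilution factor = 5.988 × 1.993 × 3.004 × 3.988 × 2 = 286.
Original = 2.66 mg/L × 286 = 761 mg/L = 0.761 g/L.

0.761 g/L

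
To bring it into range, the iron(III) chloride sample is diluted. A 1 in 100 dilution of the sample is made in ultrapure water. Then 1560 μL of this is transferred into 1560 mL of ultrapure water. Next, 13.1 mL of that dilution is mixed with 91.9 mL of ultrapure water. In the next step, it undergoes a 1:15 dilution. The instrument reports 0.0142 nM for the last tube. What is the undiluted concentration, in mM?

0.171 mM

Overall dilution factor = 100 × 1001 × 8.015 × 15 = 1.20 × 10⁷.
Original = 0.0142 nM × 1.20 × 10⁷ = 1.71 × 10⁵ nM = 0.171 mM.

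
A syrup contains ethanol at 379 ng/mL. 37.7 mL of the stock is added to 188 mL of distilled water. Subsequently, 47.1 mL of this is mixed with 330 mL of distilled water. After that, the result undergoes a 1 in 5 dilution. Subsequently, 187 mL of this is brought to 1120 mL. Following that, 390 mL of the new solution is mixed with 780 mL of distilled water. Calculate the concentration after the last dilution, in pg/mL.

88.0 pg/mL

Overall dilution factor = 5.987 × 8.006 × 5 × 5.989 × 3 = 4306.
379 ng/mL / 4306 = 0.0880 ng/mL = 88.0 pg/mL.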